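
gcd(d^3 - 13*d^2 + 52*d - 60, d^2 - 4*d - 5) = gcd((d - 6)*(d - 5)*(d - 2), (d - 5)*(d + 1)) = d - 5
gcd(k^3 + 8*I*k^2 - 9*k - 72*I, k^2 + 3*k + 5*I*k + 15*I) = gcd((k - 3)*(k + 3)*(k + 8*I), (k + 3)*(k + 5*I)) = k + 3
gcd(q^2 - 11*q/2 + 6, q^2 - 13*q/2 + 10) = q - 4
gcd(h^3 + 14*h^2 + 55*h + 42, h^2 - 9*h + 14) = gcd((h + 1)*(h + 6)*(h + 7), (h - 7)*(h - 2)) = 1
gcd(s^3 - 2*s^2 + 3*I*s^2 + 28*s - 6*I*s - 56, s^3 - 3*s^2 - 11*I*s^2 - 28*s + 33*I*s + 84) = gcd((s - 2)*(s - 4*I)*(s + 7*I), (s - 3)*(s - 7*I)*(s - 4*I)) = s - 4*I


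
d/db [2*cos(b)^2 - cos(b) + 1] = (1 - 4*cos(b))*sin(b)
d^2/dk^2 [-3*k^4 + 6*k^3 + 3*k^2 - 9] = -36*k^2 + 36*k + 6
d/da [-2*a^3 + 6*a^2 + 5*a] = -6*a^2 + 12*a + 5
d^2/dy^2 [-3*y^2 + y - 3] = -6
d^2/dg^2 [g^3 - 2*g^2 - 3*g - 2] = 6*g - 4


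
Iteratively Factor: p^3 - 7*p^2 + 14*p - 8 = (p - 2)*(p^2 - 5*p + 4) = (p - 4)*(p - 2)*(p - 1)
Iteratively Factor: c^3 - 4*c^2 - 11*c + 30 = (c - 2)*(c^2 - 2*c - 15) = (c - 2)*(c + 3)*(c - 5)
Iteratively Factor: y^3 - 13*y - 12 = (y + 3)*(y^2 - 3*y - 4) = (y + 1)*(y + 3)*(y - 4)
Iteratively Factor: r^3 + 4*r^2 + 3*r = (r + 1)*(r^2 + 3*r) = r*(r + 1)*(r + 3)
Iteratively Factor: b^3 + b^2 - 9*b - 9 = (b - 3)*(b^2 + 4*b + 3) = (b - 3)*(b + 1)*(b + 3)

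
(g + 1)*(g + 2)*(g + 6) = g^3 + 9*g^2 + 20*g + 12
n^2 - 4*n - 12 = (n - 6)*(n + 2)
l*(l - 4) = l^2 - 4*l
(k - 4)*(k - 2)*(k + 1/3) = k^3 - 17*k^2/3 + 6*k + 8/3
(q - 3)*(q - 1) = q^2 - 4*q + 3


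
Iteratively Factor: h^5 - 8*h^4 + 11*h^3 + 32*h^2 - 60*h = (h + 2)*(h^4 - 10*h^3 + 31*h^2 - 30*h) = h*(h + 2)*(h^3 - 10*h^2 + 31*h - 30) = h*(h - 2)*(h + 2)*(h^2 - 8*h + 15) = h*(h - 3)*(h - 2)*(h + 2)*(h - 5)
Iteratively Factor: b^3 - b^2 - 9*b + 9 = (b - 1)*(b^2 - 9) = (b - 3)*(b - 1)*(b + 3)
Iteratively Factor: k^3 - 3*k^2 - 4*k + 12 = (k - 2)*(k^2 - k - 6) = (k - 2)*(k + 2)*(k - 3)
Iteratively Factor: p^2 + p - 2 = (p - 1)*(p + 2)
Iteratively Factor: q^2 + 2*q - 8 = (q + 4)*(q - 2)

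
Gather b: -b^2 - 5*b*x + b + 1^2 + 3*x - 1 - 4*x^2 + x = -b^2 + b*(1 - 5*x) - 4*x^2 + 4*x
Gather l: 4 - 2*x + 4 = 8 - 2*x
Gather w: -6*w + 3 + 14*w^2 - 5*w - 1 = 14*w^2 - 11*w + 2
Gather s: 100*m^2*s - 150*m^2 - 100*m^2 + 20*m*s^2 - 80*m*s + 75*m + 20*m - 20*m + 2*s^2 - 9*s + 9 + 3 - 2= -250*m^2 + 75*m + s^2*(20*m + 2) + s*(100*m^2 - 80*m - 9) + 10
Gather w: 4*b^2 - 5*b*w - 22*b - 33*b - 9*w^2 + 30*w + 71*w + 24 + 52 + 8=4*b^2 - 55*b - 9*w^2 + w*(101 - 5*b) + 84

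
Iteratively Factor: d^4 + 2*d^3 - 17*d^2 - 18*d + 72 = (d + 4)*(d^3 - 2*d^2 - 9*d + 18) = (d - 3)*(d + 4)*(d^2 + d - 6) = (d - 3)*(d + 3)*(d + 4)*(d - 2)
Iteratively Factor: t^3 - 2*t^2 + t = (t - 1)*(t^2 - t) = t*(t - 1)*(t - 1)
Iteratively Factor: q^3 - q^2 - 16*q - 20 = (q + 2)*(q^2 - 3*q - 10) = (q + 2)^2*(q - 5)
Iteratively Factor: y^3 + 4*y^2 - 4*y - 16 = (y + 4)*(y^2 - 4) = (y - 2)*(y + 4)*(y + 2)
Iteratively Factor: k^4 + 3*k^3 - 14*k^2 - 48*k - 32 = (k + 1)*(k^3 + 2*k^2 - 16*k - 32) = (k + 1)*(k + 2)*(k^2 - 16) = (k + 1)*(k + 2)*(k + 4)*(k - 4)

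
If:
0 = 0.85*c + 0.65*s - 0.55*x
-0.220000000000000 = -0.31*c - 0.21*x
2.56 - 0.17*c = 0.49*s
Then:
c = -1.96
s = 5.91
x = 3.95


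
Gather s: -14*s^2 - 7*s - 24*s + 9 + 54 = -14*s^2 - 31*s + 63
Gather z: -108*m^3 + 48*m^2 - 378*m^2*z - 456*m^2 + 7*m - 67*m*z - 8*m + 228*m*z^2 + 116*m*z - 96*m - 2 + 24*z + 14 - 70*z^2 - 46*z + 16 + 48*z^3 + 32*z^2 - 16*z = -108*m^3 - 408*m^2 - 97*m + 48*z^3 + z^2*(228*m - 38) + z*(-378*m^2 + 49*m - 38) + 28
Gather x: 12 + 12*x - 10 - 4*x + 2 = 8*x + 4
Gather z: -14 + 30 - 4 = 12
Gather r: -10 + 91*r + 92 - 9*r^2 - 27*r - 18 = -9*r^2 + 64*r + 64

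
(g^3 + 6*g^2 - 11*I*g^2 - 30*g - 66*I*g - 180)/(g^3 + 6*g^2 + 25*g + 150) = (g - 6*I)/(g + 5*I)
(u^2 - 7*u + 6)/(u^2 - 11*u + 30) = (u - 1)/(u - 5)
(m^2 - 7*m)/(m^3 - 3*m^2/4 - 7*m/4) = 4*(7 - m)/(-4*m^2 + 3*m + 7)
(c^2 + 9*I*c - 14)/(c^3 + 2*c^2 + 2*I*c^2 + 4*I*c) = (c + 7*I)/(c*(c + 2))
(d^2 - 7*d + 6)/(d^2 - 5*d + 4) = (d - 6)/(d - 4)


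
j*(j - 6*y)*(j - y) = j^3 - 7*j^2*y + 6*j*y^2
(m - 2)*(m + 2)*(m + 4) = m^3 + 4*m^2 - 4*m - 16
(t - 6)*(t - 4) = t^2 - 10*t + 24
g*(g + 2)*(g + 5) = g^3 + 7*g^2 + 10*g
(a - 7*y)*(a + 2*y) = a^2 - 5*a*y - 14*y^2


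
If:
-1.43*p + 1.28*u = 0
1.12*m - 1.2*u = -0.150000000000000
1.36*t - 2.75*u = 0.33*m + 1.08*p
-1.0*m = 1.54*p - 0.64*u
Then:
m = -0.05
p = 0.07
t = 0.19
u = 0.07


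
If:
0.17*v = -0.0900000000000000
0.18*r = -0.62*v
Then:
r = 1.82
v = -0.53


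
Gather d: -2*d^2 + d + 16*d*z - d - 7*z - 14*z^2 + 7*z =-2*d^2 + 16*d*z - 14*z^2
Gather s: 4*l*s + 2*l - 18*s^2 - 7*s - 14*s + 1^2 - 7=2*l - 18*s^2 + s*(4*l - 21) - 6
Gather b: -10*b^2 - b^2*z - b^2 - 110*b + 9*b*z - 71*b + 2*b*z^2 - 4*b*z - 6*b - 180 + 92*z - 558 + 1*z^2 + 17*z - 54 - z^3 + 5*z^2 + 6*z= b^2*(-z - 11) + b*(2*z^2 + 5*z - 187) - z^3 + 6*z^2 + 115*z - 792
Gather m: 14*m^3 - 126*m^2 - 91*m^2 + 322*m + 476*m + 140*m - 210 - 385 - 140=14*m^3 - 217*m^2 + 938*m - 735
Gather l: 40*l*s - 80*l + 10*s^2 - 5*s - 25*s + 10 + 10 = l*(40*s - 80) + 10*s^2 - 30*s + 20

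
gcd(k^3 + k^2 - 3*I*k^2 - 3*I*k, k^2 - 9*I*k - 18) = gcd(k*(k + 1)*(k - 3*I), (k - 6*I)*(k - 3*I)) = k - 3*I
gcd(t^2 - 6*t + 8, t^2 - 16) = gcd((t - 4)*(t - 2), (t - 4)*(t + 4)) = t - 4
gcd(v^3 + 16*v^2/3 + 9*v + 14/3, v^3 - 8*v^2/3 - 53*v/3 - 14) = v^2 + 10*v/3 + 7/3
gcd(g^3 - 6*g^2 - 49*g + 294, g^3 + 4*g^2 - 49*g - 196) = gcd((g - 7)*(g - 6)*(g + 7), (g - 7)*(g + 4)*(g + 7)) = g^2 - 49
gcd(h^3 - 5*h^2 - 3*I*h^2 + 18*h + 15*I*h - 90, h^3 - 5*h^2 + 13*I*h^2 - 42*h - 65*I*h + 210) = h - 5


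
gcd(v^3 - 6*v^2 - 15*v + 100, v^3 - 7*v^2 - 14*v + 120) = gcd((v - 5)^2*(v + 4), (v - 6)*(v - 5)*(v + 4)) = v^2 - v - 20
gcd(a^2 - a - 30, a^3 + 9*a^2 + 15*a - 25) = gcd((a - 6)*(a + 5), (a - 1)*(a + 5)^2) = a + 5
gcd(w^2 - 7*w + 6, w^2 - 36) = w - 6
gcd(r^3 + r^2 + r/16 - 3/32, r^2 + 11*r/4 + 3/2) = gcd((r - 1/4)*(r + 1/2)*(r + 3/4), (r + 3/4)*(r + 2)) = r + 3/4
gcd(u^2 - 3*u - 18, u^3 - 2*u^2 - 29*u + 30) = u - 6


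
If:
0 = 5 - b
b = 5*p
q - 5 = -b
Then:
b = 5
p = 1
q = 0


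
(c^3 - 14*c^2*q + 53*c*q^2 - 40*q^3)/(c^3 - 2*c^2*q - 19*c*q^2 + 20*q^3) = (c - 8*q)/(c + 4*q)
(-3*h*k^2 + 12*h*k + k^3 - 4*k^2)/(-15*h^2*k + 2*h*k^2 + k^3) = (k - 4)/(5*h + k)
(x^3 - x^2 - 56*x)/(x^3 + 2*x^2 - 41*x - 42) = x*(x - 8)/(x^2 - 5*x - 6)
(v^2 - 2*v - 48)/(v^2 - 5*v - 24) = (v + 6)/(v + 3)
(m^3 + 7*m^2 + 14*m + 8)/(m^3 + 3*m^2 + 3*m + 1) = (m^2 + 6*m + 8)/(m^2 + 2*m + 1)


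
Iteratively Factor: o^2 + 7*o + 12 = (o + 3)*(o + 4)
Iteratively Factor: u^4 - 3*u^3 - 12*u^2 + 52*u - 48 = (u - 2)*(u^3 - u^2 - 14*u + 24) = (u - 3)*(u - 2)*(u^2 + 2*u - 8) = (u - 3)*(u - 2)*(u + 4)*(u - 2)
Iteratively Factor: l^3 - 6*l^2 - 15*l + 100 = (l - 5)*(l^2 - l - 20) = (l - 5)*(l + 4)*(l - 5)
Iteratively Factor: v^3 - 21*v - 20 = (v + 4)*(v^2 - 4*v - 5) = (v + 1)*(v + 4)*(v - 5)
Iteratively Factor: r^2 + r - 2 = (r + 2)*(r - 1)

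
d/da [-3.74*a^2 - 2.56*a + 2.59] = -7.48*a - 2.56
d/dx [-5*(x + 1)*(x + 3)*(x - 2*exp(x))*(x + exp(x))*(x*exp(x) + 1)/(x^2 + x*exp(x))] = -5*x^3*exp(x) + 20*x^2*exp(2*x) - 35*x^2*exp(x) + 100*x*exp(2*x) - 45*x*exp(x) - 10*x + 100*exp(2*x) + 35*exp(x) - 20 + 30*exp(x)/x - 30*exp(x)/x^2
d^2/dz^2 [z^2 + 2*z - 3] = 2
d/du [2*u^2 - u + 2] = 4*u - 1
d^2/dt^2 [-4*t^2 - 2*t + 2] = -8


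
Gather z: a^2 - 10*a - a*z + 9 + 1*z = a^2 - 10*a + z*(1 - a) + 9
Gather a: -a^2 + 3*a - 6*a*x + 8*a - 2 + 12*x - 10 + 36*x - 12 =-a^2 + a*(11 - 6*x) + 48*x - 24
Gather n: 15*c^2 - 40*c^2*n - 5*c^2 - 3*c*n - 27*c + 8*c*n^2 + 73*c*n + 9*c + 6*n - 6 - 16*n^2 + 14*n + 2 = 10*c^2 - 18*c + n^2*(8*c - 16) + n*(-40*c^2 + 70*c + 20) - 4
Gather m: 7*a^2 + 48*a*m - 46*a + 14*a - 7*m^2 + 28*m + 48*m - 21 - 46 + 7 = 7*a^2 - 32*a - 7*m^2 + m*(48*a + 76) - 60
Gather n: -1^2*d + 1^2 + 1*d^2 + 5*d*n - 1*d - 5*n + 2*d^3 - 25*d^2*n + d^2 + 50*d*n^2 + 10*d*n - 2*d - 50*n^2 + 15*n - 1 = 2*d^3 + 2*d^2 - 4*d + n^2*(50*d - 50) + n*(-25*d^2 + 15*d + 10)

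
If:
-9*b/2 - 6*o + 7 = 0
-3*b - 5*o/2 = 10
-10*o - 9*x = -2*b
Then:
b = -310/27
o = 88/9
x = -3260/243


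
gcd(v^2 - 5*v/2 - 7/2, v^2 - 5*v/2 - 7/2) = v^2 - 5*v/2 - 7/2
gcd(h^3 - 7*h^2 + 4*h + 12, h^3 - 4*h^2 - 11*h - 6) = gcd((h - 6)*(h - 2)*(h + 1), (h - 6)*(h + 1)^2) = h^2 - 5*h - 6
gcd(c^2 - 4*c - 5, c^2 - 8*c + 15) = c - 5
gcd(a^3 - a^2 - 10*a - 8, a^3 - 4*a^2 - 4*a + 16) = a^2 - 2*a - 8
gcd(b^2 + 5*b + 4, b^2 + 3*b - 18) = 1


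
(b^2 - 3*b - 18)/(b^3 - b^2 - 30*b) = (b + 3)/(b*(b + 5))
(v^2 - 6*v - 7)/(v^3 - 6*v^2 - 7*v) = 1/v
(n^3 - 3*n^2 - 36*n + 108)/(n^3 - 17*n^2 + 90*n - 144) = (n + 6)/(n - 8)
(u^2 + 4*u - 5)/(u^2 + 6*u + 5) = (u - 1)/(u + 1)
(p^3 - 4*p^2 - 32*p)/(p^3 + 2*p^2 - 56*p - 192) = p/(p + 6)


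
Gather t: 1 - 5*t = 1 - 5*t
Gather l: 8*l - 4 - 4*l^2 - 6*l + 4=-4*l^2 + 2*l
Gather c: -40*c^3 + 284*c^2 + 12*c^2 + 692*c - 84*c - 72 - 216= -40*c^3 + 296*c^2 + 608*c - 288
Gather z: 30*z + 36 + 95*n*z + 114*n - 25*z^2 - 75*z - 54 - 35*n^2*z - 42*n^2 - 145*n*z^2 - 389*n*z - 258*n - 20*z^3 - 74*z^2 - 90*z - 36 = -42*n^2 - 144*n - 20*z^3 + z^2*(-145*n - 99) + z*(-35*n^2 - 294*n - 135) - 54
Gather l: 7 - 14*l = 7 - 14*l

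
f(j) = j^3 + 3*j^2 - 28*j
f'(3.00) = 17.00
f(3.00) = -30.00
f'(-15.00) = 557.00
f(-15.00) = -2280.00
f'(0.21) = -26.61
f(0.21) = -5.74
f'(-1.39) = -30.54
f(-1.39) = 42.03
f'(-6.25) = 51.69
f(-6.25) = 48.05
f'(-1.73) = -29.40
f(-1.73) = 52.24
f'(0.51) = -24.16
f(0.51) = -13.37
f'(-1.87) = -28.73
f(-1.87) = 56.31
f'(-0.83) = -30.91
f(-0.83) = 24.73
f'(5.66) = 102.07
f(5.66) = 118.95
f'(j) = 3*j^2 + 6*j - 28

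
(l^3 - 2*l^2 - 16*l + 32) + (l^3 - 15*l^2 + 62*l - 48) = 2*l^3 - 17*l^2 + 46*l - 16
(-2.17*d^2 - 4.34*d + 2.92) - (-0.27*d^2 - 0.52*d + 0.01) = -1.9*d^2 - 3.82*d + 2.91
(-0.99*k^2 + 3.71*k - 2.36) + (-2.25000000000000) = -0.99*k^2 + 3.71*k - 4.61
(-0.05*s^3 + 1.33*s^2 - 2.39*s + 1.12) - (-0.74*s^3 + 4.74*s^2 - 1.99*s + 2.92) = 0.69*s^3 - 3.41*s^2 - 0.4*s - 1.8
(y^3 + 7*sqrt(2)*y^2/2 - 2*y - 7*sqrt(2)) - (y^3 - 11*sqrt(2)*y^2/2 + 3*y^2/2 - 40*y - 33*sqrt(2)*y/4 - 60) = -3*y^2/2 + 9*sqrt(2)*y^2 + 33*sqrt(2)*y/4 + 38*y - 7*sqrt(2) + 60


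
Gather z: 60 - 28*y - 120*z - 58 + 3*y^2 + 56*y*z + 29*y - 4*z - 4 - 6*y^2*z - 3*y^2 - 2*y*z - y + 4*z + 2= z*(-6*y^2 + 54*y - 120)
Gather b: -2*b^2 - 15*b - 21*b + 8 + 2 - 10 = -2*b^2 - 36*b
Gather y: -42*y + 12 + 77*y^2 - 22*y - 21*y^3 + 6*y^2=-21*y^3 + 83*y^2 - 64*y + 12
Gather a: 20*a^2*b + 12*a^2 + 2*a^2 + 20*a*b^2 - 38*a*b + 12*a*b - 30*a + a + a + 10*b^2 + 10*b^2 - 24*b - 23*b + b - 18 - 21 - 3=a^2*(20*b + 14) + a*(20*b^2 - 26*b - 28) + 20*b^2 - 46*b - 42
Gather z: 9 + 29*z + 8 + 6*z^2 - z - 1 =6*z^2 + 28*z + 16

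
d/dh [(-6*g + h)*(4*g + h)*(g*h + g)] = g*(-24*g^2 - 4*g*h - 2*g + 3*h^2 + 2*h)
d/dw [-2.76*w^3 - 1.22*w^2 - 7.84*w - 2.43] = -8.28*w^2 - 2.44*w - 7.84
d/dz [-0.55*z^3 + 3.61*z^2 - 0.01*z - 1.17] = -1.65*z^2 + 7.22*z - 0.01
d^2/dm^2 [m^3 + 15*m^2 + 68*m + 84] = 6*m + 30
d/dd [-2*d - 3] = -2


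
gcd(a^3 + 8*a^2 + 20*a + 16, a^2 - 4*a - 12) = a + 2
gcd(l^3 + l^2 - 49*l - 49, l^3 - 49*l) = l^2 - 49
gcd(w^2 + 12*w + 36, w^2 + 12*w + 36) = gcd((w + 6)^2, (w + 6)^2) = w^2 + 12*w + 36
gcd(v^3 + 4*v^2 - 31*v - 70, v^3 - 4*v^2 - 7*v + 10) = v^2 - 3*v - 10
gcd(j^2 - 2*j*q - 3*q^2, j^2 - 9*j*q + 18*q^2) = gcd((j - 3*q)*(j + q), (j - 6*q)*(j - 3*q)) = -j + 3*q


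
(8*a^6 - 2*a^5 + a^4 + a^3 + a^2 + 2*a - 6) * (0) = 0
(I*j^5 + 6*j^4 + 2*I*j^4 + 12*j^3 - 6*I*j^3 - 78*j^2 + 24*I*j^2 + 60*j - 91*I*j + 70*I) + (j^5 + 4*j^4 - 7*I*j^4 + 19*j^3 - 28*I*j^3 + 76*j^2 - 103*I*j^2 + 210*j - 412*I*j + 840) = j^5 + I*j^5 + 10*j^4 - 5*I*j^4 + 31*j^3 - 34*I*j^3 - 2*j^2 - 79*I*j^2 + 270*j - 503*I*j + 840 + 70*I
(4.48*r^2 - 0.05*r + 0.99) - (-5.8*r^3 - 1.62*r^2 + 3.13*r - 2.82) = 5.8*r^3 + 6.1*r^2 - 3.18*r + 3.81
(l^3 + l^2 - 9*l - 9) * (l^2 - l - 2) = l^5 - 12*l^3 - 2*l^2 + 27*l + 18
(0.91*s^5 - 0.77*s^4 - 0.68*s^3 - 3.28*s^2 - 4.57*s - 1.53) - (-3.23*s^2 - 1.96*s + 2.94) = 0.91*s^5 - 0.77*s^4 - 0.68*s^3 - 0.0499999999999998*s^2 - 2.61*s - 4.47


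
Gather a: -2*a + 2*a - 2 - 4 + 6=0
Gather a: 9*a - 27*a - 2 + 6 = 4 - 18*a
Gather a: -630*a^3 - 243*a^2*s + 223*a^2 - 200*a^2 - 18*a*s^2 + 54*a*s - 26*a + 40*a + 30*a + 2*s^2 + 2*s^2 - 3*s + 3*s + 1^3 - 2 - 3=-630*a^3 + a^2*(23 - 243*s) + a*(-18*s^2 + 54*s + 44) + 4*s^2 - 4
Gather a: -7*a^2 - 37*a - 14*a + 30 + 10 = -7*a^2 - 51*a + 40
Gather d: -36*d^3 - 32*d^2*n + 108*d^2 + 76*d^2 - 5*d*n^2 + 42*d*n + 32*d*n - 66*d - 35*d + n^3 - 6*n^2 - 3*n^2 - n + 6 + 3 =-36*d^3 + d^2*(184 - 32*n) + d*(-5*n^2 + 74*n - 101) + n^3 - 9*n^2 - n + 9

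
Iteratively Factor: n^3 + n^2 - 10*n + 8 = (n - 2)*(n^2 + 3*n - 4) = (n - 2)*(n + 4)*(n - 1)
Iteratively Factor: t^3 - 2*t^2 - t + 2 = (t - 1)*(t^2 - t - 2) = (t - 1)*(t + 1)*(t - 2)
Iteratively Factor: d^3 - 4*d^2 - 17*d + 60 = (d - 5)*(d^2 + d - 12) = (d - 5)*(d - 3)*(d + 4)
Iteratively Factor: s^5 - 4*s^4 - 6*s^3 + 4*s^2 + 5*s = (s)*(s^4 - 4*s^3 - 6*s^2 + 4*s + 5) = s*(s + 1)*(s^3 - 5*s^2 - s + 5) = s*(s - 5)*(s + 1)*(s^2 - 1) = s*(s - 5)*(s - 1)*(s + 1)*(s + 1)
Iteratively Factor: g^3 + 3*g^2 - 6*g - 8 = (g + 4)*(g^2 - g - 2) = (g + 1)*(g + 4)*(g - 2)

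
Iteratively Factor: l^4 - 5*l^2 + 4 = (l - 1)*(l^3 + l^2 - 4*l - 4) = (l - 2)*(l - 1)*(l^2 + 3*l + 2) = (l - 2)*(l - 1)*(l + 1)*(l + 2)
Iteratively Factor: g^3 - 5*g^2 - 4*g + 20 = (g - 5)*(g^2 - 4) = (g - 5)*(g + 2)*(g - 2)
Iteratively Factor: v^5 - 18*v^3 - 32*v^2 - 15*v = (v + 1)*(v^4 - v^3 - 17*v^2 - 15*v) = (v + 1)*(v + 3)*(v^3 - 4*v^2 - 5*v) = v*(v + 1)*(v + 3)*(v^2 - 4*v - 5) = v*(v + 1)^2*(v + 3)*(v - 5)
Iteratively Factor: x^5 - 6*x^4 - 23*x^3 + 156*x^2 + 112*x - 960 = (x + 3)*(x^4 - 9*x^3 + 4*x^2 + 144*x - 320) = (x - 4)*(x + 3)*(x^3 - 5*x^2 - 16*x + 80) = (x - 4)*(x + 3)*(x + 4)*(x^2 - 9*x + 20) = (x - 4)^2*(x + 3)*(x + 4)*(x - 5)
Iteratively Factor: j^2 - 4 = (j + 2)*(j - 2)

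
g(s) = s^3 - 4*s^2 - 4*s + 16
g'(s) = 3*s^2 - 8*s - 4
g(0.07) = 15.70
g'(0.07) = -4.55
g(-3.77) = -79.35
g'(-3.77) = 68.80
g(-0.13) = 16.45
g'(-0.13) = -2.91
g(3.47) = -4.26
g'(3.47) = 4.36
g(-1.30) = 12.24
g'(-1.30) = 11.47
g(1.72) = 2.37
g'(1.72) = -8.88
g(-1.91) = 2.08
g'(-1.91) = 22.22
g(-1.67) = 6.87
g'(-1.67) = 17.73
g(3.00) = -5.00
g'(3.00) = -1.00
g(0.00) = 16.00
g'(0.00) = -4.00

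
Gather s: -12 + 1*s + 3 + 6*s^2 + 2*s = 6*s^2 + 3*s - 9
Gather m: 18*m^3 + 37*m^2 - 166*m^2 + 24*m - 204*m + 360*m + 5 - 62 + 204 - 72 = 18*m^3 - 129*m^2 + 180*m + 75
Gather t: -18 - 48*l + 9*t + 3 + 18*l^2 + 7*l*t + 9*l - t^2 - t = 18*l^2 - 39*l - t^2 + t*(7*l + 8) - 15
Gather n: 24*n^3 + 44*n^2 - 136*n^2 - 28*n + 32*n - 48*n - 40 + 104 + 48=24*n^3 - 92*n^2 - 44*n + 112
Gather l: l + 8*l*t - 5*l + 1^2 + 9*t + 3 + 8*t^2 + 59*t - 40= l*(8*t - 4) + 8*t^2 + 68*t - 36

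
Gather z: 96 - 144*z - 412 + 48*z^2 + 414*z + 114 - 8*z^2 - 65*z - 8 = 40*z^2 + 205*z - 210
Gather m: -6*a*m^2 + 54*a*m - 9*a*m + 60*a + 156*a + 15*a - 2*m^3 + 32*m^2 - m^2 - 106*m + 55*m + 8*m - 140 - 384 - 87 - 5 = 231*a - 2*m^3 + m^2*(31 - 6*a) + m*(45*a - 43) - 616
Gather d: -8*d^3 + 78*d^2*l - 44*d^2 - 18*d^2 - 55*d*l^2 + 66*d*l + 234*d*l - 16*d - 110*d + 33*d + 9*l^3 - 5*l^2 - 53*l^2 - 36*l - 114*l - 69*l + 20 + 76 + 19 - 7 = -8*d^3 + d^2*(78*l - 62) + d*(-55*l^2 + 300*l - 93) + 9*l^3 - 58*l^2 - 219*l + 108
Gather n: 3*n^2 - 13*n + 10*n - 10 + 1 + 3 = 3*n^2 - 3*n - 6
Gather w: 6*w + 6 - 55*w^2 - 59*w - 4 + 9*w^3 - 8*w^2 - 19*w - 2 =9*w^3 - 63*w^2 - 72*w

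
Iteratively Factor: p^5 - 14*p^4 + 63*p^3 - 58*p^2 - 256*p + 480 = (p - 3)*(p^4 - 11*p^3 + 30*p^2 + 32*p - 160) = (p - 3)*(p + 2)*(p^3 - 13*p^2 + 56*p - 80) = (p - 4)*(p - 3)*(p + 2)*(p^2 - 9*p + 20) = (p - 4)^2*(p - 3)*(p + 2)*(p - 5)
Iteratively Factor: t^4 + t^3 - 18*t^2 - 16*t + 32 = (t - 1)*(t^3 + 2*t^2 - 16*t - 32) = (t - 4)*(t - 1)*(t^2 + 6*t + 8) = (t - 4)*(t - 1)*(t + 4)*(t + 2)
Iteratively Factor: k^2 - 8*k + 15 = (k - 5)*(k - 3)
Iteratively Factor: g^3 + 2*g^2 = (g)*(g^2 + 2*g) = g^2*(g + 2)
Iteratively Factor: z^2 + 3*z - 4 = (z + 4)*(z - 1)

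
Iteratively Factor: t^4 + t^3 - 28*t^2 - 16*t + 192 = (t + 4)*(t^3 - 3*t^2 - 16*t + 48) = (t - 4)*(t + 4)*(t^2 + t - 12) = (t - 4)*(t - 3)*(t + 4)*(t + 4)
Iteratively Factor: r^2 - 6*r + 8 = (r - 4)*(r - 2)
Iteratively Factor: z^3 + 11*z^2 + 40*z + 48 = (z + 3)*(z^2 + 8*z + 16) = (z + 3)*(z + 4)*(z + 4)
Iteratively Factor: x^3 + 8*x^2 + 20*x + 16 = (x + 4)*(x^2 + 4*x + 4) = (x + 2)*(x + 4)*(x + 2)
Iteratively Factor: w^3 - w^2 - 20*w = (w + 4)*(w^2 - 5*w) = (w - 5)*(w + 4)*(w)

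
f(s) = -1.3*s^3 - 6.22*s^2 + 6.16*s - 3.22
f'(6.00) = -208.88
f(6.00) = -470.98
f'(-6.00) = -59.60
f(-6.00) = 16.70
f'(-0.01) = 6.28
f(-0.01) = -3.28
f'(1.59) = -23.48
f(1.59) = -14.38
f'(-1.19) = 15.44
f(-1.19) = -17.17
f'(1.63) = -24.48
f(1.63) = -15.34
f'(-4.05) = -7.43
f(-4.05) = -43.83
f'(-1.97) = 15.53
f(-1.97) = -29.56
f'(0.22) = 3.23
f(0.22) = -2.18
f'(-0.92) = 14.30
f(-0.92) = -13.14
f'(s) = -3.9*s^2 - 12.44*s + 6.16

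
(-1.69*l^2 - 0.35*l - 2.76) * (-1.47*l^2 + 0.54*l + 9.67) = 2.4843*l^4 - 0.3981*l^3 - 12.4741*l^2 - 4.8749*l - 26.6892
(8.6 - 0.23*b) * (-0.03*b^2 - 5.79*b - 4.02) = 0.0069*b^3 + 1.0737*b^2 - 48.8694*b - 34.572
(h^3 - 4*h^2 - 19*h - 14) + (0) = h^3 - 4*h^2 - 19*h - 14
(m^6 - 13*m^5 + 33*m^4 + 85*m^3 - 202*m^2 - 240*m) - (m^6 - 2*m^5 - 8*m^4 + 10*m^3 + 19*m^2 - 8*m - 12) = -11*m^5 + 41*m^4 + 75*m^3 - 221*m^2 - 232*m + 12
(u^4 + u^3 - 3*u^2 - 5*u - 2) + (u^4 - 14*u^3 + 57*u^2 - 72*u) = 2*u^4 - 13*u^3 + 54*u^2 - 77*u - 2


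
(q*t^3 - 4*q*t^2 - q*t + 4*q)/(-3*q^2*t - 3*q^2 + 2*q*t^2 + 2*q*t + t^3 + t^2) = q*(-t^2 + 5*t - 4)/(3*q^2 - 2*q*t - t^2)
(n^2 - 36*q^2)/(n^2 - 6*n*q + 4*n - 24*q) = (n + 6*q)/(n + 4)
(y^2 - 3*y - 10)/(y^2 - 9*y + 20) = (y + 2)/(y - 4)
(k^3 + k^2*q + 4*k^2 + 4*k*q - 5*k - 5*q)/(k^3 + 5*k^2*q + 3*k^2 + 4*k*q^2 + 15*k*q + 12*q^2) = (k^2 + 4*k - 5)/(k^2 + 4*k*q + 3*k + 12*q)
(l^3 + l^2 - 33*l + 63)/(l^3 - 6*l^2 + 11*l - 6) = (l^2 + 4*l - 21)/(l^2 - 3*l + 2)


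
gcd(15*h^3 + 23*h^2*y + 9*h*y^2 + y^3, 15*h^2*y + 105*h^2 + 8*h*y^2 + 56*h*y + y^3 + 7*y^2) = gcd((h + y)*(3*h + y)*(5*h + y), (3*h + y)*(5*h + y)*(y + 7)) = 15*h^2 + 8*h*y + y^2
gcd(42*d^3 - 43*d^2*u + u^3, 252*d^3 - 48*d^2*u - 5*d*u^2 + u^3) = -42*d^2 + d*u + u^2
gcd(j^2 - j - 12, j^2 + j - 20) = j - 4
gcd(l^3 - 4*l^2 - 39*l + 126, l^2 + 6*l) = l + 6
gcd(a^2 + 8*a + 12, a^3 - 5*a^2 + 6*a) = 1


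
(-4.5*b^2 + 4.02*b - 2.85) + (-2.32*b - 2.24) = -4.5*b^2 + 1.7*b - 5.09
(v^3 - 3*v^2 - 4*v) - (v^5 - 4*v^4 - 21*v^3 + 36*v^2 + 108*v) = -v^5 + 4*v^4 + 22*v^3 - 39*v^2 - 112*v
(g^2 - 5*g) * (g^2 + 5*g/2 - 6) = g^4 - 5*g^3/2 - 37*g^2/2 + 30*g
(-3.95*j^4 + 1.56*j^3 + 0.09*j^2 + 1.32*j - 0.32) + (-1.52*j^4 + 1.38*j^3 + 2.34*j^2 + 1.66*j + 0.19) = -5.47*j^4 + 2.94*j^3 + 2.43*j^2 + 2.98*j - 0.13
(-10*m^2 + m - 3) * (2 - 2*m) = 20*m^3 - 22*m^2 + 8*m - 6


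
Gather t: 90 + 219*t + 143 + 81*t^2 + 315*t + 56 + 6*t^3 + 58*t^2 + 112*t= 6*t^3 + 139*t^2 + 646*t + 289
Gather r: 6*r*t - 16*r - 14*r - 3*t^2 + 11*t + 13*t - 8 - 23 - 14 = r*(6*t - 30) - 3*t^2 + 24*t - 45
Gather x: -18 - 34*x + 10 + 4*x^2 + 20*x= 4*x^2 - 14*x - 8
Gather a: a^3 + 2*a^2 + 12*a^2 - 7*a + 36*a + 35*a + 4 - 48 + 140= a^3 + 14*a^2 + 64*a + 96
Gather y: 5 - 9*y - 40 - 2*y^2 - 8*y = -2*y^2 - 17*y - 35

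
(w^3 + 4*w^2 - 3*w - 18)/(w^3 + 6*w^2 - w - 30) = (w + 3)/(w + 5)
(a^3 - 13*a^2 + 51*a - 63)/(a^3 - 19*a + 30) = (a^2 - 10*a + 21)/(a^2 + 3*a - 10)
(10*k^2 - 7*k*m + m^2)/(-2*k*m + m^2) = (-5*k + m)/m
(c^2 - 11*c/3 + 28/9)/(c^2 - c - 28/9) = (3*c - 4)/(3*c + 4)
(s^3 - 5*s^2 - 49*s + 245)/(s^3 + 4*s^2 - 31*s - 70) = (s - 7)/(s + 2)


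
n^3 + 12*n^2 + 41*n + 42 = (n + 2)*(n + 3)*(n + 7)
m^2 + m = m*(m + 1)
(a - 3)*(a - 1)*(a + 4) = a^3 - 13*a + 12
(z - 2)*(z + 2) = z^2 - 4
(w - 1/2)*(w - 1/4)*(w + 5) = w^3 + 17*w^2/4 - 29*w/8 + 5/8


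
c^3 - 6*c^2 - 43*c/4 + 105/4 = (c - 7)*(c - 3/2)*(c + 5/2)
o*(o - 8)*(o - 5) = o^3 - 13*o^2 + 40*o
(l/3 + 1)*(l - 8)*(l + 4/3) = l^3/3 - 11*l^2/9 - 92*l/9 - 32/3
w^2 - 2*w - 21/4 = (w - 7/2)*(w + 3/2)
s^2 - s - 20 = (s - 5)*(s + 4)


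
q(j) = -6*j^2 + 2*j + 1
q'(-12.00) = 146.00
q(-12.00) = -887.00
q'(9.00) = -106.00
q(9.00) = -467.00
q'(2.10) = -23.20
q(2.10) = -21.26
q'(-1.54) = 20.48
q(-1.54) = -16.31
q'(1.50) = -16.00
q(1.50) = -9.50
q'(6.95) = -81.40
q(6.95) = -274.92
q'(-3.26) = 41.12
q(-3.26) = -69.29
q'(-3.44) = 43.28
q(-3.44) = -76.88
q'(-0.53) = 8.36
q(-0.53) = -1.75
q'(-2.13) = 27.56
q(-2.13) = -30.48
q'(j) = 2 - 12*j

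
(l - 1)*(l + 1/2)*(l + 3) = l^3 + 5*l^2/2 - 2*l - 3/2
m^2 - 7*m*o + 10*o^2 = (m - 5*o)*(m - 2*o)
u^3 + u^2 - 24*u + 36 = (u - 3)*(u - 2)*(u + 6)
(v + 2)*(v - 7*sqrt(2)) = v^2 - 7*sqrt(2)*v + 2*v - 14*sqrt(2)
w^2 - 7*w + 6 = (w - 6)*(w - 1)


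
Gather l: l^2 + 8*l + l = l^2 + 9*l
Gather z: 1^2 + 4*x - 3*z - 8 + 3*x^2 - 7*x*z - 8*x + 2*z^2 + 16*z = 3*x^2 - 4*x + 2*z^2 + z*(13 - 7*x) - 7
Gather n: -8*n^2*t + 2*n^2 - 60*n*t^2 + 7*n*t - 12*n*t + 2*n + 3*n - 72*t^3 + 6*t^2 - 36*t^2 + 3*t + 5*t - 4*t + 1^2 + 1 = n^2*(2 - 8*t) + n*(-60*t^2 - 5*t + 5) - 72*t^3 - 30*t^2 + 4*t + 2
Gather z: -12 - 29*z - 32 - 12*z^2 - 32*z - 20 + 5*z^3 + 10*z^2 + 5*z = 5*z^3 - 2*z^2 - 56*z - 64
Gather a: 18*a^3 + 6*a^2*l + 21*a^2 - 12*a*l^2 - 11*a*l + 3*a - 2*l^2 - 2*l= 18*a^3 + a^2*(6*l + 21) + a*(-12*l^2 - 11*l + 3) - 2*l^2 - 2*l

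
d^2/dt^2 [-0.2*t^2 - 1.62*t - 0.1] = -0.400000000000000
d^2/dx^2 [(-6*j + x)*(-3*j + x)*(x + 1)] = -18*j + 6*x + 2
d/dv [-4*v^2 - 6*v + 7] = -8*v - 6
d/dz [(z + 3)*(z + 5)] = 2*z + 8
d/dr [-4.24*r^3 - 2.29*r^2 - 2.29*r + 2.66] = -12.72*r^2 - 4.58*r - 2.29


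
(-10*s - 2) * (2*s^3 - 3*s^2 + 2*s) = -20*s^4 + 26*s^3 - 14*s^2 - 4*s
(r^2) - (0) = r^2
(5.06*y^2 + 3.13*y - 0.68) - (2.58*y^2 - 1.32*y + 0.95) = 2.48*y^2 + 4.45*y - 1.63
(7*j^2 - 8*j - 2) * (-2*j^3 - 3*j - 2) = -14*j^5 + 16*j^4 - 17*j^3 + 10*j^2 + 22*j + 4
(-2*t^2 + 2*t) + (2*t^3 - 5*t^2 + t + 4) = 2*t^3 - 7*t^2 + 3*t + 4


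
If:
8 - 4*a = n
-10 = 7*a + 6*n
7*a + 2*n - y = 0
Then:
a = 58/17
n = -96/17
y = 214/17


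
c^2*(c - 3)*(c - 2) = c^4 - 5*c^3 + 6*c^2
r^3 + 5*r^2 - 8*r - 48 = (r - 3)*(r + 4)^2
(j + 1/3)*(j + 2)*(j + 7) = j^3 + 28*j^2/3 + 17*j + 14/3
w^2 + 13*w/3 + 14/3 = (w + 2)*(w + 7/3)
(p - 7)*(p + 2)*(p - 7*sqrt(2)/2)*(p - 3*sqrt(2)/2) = p^4 - 5*sqrt(2)*p^3 - 5*p^3 - 7*p^2/2 + 25*sqrt(2)*p^2 - 105*p/2 + 70*sqrt(2)*p - 147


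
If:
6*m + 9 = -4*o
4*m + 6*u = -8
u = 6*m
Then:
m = -1/5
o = -39/20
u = -6/5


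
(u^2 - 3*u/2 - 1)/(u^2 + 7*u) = (u^2 - 3*u/2 - 1)/(u*(u + 7))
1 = 1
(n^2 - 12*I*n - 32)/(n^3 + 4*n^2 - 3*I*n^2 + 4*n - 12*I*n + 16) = (n - 8*I)/(n^2 + n*(4 + I) + 4*I)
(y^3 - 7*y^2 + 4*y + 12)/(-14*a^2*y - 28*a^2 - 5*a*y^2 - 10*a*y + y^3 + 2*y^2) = (-y^3 + 7*y^2 - 4*y - 12)/(14*a^2*y + 28*a^2 + 5*a*y^2 + 10*a*y - y^3 - 2*y^2)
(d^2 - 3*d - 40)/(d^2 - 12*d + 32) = (d + 5)/(d - 4)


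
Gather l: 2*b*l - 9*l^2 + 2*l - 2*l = 2*b*l - 9*l^2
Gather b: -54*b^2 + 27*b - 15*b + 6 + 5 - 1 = -54*b^2 + 12*b + 10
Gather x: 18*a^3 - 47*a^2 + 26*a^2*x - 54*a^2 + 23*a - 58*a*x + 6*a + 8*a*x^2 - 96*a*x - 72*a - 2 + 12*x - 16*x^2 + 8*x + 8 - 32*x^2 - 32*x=18*a^3 - 101*a^2 - 43*a + x^2*(8*a - 48) + x*(26*a^2 - 154*a - 12) + 6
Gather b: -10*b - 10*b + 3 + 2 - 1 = 4 - 20*b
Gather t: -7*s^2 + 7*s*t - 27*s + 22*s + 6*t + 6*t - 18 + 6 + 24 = -7*s^2 - 5*s + t*(7*s + 12) + 12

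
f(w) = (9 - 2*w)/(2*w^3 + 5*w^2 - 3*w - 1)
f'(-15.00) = 0.00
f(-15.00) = -0.00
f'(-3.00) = -313.00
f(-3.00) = -15.00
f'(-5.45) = -0.08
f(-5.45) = -0.12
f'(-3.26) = -7.77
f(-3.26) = -2.10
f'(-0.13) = 142.24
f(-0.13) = -17.48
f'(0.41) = -9.41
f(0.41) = -6.54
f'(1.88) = -0.41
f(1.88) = 0.22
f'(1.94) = -0.36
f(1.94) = 0.19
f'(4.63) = -0.01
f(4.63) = -0.00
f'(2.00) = -0.31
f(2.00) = 0.17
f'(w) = (9 - 2*w)*(-6*w^2 - 10*w + 3)/(2*w^3 + 5*w^2 - 3*w - 1)^2 - 2/(2*w^3 + 5*w^2 - 3*w - 1)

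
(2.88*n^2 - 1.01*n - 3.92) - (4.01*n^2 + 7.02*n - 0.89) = -1.13*n^2 - 8.03*n - 3.03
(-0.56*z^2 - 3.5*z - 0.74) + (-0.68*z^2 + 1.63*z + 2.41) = -1.24*z^2 - 1.87*z + 1.67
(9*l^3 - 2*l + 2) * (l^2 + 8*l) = 9*l^5 + 72*l^4 - 2*l^3 - 14*l^2 + 16*l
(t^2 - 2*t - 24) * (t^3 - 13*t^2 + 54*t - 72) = t^5 - 15*t^4 + 56*t^3 + 132*t^2 - 1152*t + 1728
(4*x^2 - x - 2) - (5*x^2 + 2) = -x^2 - x - 4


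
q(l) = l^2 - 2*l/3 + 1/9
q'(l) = 2*l - 2/3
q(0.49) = 0.02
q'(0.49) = 0.31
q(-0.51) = 0.71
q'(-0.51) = -1.69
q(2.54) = 4.87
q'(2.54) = 4.41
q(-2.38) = 7.36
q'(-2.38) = -5.43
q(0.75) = 0.17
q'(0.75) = 0.83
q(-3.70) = 16.27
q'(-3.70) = -8.07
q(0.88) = 0.30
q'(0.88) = 1.09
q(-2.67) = 9.02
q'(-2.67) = -6.01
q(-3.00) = 11.11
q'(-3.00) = -6.67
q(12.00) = 136.11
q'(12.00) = 23.33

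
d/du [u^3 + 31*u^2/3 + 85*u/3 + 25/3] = 3*u^2 + 62*u/3 + 85/3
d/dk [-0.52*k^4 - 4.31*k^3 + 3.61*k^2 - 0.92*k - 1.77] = -2.08*k^3 - 12.93*k^2 + 7.22*k - 0.92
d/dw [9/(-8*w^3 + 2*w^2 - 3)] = 36*w*(6*w - 1)/(8*w^3 - 2*w^2 + 3)^2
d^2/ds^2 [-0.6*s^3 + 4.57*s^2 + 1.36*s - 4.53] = 9.14 - 3.6*s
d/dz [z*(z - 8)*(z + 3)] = 3*z^2 - 10*z - 24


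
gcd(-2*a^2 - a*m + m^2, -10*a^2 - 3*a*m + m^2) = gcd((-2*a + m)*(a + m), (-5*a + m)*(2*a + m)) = 1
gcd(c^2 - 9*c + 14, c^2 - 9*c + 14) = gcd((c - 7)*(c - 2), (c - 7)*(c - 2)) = c^2 - 9*c + 14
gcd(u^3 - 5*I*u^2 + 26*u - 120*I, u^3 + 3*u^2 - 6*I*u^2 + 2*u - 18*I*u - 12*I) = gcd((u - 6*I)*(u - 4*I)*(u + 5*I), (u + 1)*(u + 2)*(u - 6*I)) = u - 6*I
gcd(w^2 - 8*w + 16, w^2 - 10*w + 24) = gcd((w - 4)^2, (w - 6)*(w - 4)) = w - 4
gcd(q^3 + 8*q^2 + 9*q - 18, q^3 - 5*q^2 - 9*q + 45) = q + 3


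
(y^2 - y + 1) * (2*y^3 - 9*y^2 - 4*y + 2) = 2*y^5 - 11*y^4 + 7*y^3 - 3*y^2 - 6*y + 2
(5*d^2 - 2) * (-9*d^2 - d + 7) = -45*d^4 - 5*d^3 + 53*d^2 + 2*d - 14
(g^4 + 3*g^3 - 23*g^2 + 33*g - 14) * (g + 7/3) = g^5 + 16*g^4/3 - 16*g^3 - 62*g^2/3 + 63*g - 98/3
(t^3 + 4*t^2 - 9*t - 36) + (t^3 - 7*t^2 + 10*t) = 2*t^3 - 3*t^2 + t - 36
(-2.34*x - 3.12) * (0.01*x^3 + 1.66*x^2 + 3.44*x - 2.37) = -0.0234*x^4 - 3.9156*x^3 - 13.2288*x^2 - 5.187*x + 7.3944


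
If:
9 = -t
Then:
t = -9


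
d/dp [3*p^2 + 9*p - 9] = 6*p + 9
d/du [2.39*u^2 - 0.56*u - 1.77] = 4.78*u - 0.56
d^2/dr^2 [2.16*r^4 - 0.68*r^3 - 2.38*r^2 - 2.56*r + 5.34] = 25.92*r^2 - 4.08*r - 4.76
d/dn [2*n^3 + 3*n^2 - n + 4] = 6*n^2 + 6*n - 1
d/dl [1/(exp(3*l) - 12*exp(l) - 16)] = 3*(4 - exp(2*l))*exp(l)/(-exp(3*l) + 12*exp(l) + 16)^2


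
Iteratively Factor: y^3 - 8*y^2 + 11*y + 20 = (y + 1)*(y^2 - 9*y + 20) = (y - 5)*(y + 1)*(y - 4)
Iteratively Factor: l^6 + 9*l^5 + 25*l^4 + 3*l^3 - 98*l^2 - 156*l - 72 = (l - 2)*(l^5 + 11*l^4 + 47*l^3 + 97*l^2 + 96*l + 36) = (l - 2)*(l + 1)*(l^4 + 10*l^3 + 37*l^2 + 60*l + 36) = (l - 2)*(l + 1)*(l + 3)*(l^3 + 7*l^2 + 16*l + 12) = (l - 2)*(l + 1)*(l + 3)^2*(l^2 + 4*l + 4) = (l - 2)*(l + 1)*(l + 2)*(l + 3)^2*(l + 2)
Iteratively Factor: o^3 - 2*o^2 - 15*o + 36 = (o + 4)*(o^2 - 6*o + 9) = (o - 3)*(o + 4)*(o - 3)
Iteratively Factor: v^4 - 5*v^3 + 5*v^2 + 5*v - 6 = (v - 2)*(v^3 - 3*v^2 - v + 3) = (v - 3)*(v - 2)*(v^2 - 1) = (v - 3)*(v - 2)*(v + 1)*(v - 1)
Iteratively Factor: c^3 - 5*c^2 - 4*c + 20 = (c + 2)*(c^2 - 7*c + 10) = (c - 5)*(c + 2)*(c - 2)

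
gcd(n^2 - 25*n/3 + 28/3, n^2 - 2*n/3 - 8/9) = n - 4/3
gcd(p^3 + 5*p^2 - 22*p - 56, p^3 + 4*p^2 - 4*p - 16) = p + 2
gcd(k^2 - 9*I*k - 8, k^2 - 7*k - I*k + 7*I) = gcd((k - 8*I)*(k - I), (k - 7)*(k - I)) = k - I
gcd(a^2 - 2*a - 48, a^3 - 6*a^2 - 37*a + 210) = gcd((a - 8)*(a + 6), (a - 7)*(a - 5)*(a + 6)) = a + 6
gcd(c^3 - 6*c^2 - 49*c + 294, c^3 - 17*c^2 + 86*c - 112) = c - 7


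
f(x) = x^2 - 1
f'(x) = 2*x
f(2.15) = 3.62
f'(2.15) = 4.30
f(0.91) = -0.17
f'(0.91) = 1.82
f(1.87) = 2.50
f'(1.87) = 3.74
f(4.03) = 15.24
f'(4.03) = 8.06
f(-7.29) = 52.14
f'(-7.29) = -14.58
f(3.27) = 9.69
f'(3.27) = 6.54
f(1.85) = 2.42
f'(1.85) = 3.70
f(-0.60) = -0.64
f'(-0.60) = -1.20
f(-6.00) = 35.00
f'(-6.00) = -12.00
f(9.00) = 80.00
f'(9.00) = 18.00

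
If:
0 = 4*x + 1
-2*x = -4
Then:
No Solution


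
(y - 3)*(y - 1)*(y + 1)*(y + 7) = y^4 + 4*y^3 - 22*y^2 - 4*y + 21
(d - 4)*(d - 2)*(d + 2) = d^3 - 4*d^2 - 4*d + 16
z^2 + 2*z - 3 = (z - 1)*(z + 3)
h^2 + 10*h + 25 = (h + 5)^2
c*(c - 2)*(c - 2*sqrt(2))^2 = c^4 - 4*sqrt(2)*c^3 - 2*c^3 + 8*c^2 + 8*sqrt(2)*c^2 - 16*c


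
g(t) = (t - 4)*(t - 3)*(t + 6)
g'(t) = (t - 4)*(t - 3) + (t - 4)*(t + 6) + (t - 3)*(t + 6)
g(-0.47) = 85.78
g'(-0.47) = -28.40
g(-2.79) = 126.20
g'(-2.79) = -1.07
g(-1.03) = 100.75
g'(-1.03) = -24.76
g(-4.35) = 101.26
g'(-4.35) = 35.47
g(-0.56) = 88.31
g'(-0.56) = -27.94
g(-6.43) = -42.29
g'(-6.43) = 106.89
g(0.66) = 52.05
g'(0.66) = -30.01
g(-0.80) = 94.85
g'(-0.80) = -26.48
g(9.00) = 450.00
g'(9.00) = 195.00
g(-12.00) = -1440.00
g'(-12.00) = 426.00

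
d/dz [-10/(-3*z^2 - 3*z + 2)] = 30*(-2*z - 1)/(3*z^2 + 3*z - 2)^2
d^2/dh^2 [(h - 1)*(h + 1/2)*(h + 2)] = 6*h + 3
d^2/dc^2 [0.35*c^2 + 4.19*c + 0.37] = 0.700000000000000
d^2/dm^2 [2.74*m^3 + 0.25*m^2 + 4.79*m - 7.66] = 16.44*m + 0.5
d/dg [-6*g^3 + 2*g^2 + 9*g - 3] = -18*g^2 + 4*g + 9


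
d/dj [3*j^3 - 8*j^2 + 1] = j*(9*j - 16)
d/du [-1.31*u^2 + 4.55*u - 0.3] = 4.55 - 2.62*u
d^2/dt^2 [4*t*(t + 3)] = 8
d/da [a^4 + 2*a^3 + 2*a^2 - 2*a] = 4*a^3 + 6*a^2 + 4*a - 2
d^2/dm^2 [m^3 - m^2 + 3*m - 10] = 6*m - 2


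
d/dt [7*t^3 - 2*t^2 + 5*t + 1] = 21*t^2 - 4*t + 5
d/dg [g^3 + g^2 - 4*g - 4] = 3*g^2 + 2*g - 4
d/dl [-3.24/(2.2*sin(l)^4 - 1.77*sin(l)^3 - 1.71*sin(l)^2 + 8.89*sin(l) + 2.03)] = (28.512*sin(l)^3 - 17.2044*sin(l)^2 - 11.0808*sin(l) + 28.8036)*cos(l)/(2.2*sin(l)^4 - 1.77*sin(l)^3 - 1.71*sin(l)^2 + 8.89*sin(l) + 2.03)^2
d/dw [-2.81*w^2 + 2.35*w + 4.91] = 2.35 - 5.62*w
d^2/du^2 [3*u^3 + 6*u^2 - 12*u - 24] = 18*u + 12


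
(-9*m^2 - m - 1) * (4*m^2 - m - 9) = -36*m^4 + 5*m^3 + 78*m^2 + 10*m + 9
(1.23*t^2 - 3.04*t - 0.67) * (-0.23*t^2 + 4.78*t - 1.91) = -0.2829*t^4 + 6.5786*t^3 - 16.7264*t^2 + 2.6038*t + 1.2797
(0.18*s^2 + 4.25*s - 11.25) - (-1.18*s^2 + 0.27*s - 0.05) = 1.36*s^2 + 3.98*s - 11.2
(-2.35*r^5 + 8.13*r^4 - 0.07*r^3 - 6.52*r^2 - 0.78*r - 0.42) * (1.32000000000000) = -3.102*r^5 + 10.7316*r^4 - 0.0924*r^3 - 8.6064*r^2 - 1.0296*r - 0.5544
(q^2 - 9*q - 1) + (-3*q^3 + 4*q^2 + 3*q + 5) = -3*q^3 + 5*q^2 - 6*q + 4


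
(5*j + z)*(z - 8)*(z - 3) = 5*j*z^2 - 55*j*z + 120*j + z^3 - 11*z^2 + 24*z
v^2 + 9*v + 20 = (v + 4)*(v + 5)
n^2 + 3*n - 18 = (n - 3)*(n + 6)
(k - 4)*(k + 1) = k^2 - 3*k - 4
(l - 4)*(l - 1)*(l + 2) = l^3 - 3*l^2 - 6*l + 8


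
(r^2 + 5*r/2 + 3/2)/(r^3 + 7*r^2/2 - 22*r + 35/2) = (2*r^2 + 5*r + 3)/(2*r^3 + 7*r^2 - 44*r + 35)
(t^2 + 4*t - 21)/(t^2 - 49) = (t - 3)/(t - 7)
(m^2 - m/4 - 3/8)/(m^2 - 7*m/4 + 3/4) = (m + 1/2)/(m - 1)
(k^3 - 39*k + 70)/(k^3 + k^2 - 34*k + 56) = (k - 5)/(k - 4)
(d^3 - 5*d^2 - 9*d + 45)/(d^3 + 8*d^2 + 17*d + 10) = (d^3 - 5*d^2 - 9*d + 45)/(d^3 + 8*d^2 + 17*d + 10)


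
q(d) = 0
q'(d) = 0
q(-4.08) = 0.00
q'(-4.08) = 0.00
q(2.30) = 0.00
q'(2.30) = 0.00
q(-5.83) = 0.00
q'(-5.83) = 0.00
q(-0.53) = 0.00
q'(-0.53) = 0.00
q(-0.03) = 0.00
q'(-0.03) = 0.00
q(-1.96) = 0.00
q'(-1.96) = 0.00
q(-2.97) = 0.00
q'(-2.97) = 0.00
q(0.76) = 0.00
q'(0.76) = 0.00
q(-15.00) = 0.00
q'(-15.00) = 0.00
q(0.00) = 0.00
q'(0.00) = 0.00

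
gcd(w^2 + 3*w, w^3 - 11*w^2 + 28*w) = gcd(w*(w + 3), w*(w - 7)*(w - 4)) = w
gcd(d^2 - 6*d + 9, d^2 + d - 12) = d - 3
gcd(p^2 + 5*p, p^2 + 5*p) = p^2 + 5*p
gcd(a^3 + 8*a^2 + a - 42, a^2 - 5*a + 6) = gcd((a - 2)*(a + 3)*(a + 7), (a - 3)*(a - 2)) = a - 2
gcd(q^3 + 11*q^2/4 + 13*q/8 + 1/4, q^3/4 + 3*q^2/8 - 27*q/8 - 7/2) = 1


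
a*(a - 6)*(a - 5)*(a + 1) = a^4 - 10*a^3 + 19*a^2 + 30*a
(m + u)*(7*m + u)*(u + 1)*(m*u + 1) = 7*m^3*u^2 + 7*m^3*u + 8*m^2*u^3 + 8*m^2*u^2 + 7*m^2*u + 7*m^2 + m*u^4 + m*u^3 + 8*m*u^2 + 8*m*u + u^3 + u^2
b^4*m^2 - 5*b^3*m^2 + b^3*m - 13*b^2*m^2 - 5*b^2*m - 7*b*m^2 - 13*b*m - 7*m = (b - 7)*(b + 1)*(b*m + 1)*(b*m + m)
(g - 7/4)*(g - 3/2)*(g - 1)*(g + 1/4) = g^4 - 4*g^3 + 77*g^2/16 - 37*g/32 - 21/32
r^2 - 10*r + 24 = (r - 6)*(r - 4)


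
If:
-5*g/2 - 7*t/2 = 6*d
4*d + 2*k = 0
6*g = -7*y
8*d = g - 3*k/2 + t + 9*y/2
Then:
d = 175*y/282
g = -7*y/6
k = -175*y/141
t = -65*y/282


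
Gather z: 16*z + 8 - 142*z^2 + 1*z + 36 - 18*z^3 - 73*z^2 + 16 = -18*z^3 - 215*z^2 + 17*z + 60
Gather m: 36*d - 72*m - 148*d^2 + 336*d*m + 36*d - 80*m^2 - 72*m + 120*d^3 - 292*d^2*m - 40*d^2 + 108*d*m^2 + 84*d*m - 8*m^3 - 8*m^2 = 120*d^3 - 188*d^2 + 72*d - 8*m^3 + m^2*(108*d - 88) + m*(-292*d^2 + 420*d - 144)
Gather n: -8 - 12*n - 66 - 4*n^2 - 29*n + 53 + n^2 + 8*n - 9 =-3*n^2 - 33*n - 30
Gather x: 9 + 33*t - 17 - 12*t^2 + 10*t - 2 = -12*t^2 + 43*t - 10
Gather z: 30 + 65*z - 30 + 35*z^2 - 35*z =35*z^2 + 30*z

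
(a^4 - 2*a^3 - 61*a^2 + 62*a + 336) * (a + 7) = a^5 + 5*a^4 - 75*a^3 - 365*a^2 + 770*a + 2352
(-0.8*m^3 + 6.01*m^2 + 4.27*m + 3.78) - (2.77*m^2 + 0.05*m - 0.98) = -0.8*m^3 + 3.24*m^2 + 4.22*m + 4.76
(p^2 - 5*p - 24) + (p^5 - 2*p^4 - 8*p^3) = p^5 - 2*p^4 - 8*p^3 + p^2 - 5*p - 24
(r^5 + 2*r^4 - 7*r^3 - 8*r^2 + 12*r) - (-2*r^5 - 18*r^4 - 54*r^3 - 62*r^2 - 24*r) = 3*r^5 + 20*r^4 + 47*r^3 + 54*r^2 + 36*r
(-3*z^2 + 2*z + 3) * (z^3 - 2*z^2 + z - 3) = -3*z^5 + 8*z^4 - 4*z^3 + 5*z^2 - 3*z - 9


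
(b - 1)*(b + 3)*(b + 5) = b^3 + 7*b^2 + 7*b - 15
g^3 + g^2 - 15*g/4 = g*(g - 3/2)*(g + 5/2)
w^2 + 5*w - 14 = (w - 2)*(w + 7)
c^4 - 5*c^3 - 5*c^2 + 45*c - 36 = (c - 4)*(c - 3)*(c - 1)*(c + 3)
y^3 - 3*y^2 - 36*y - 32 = (y - 8)*(y + 1)*(y + 4)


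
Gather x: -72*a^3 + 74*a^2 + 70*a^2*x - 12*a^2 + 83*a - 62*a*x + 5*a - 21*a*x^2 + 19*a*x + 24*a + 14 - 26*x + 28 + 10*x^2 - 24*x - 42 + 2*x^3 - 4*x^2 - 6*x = -72*a^3 + 62*a^2 + 112*a + 2*x^3 + x^2*(6 - 21*a) + x*(70*a^2 - 43*a - 56)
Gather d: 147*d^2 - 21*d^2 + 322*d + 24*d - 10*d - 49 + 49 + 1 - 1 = 126*d^2 + 336*d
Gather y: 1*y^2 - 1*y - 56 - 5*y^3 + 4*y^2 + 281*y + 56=-5*y^3 + 5*y^2 + 280*y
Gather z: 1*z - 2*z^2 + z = -2*z^2 + 2*z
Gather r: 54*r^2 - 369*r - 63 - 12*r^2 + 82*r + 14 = 42*r^2 - 287*r - 49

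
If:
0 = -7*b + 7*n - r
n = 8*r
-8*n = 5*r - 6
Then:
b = 110/161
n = 16/23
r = 2/23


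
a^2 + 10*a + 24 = (a + 4)*(a + 6)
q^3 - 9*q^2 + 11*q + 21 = (q - 7)*(q - 3)*(q + 1)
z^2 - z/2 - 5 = (z - 5/2)*(z + 2)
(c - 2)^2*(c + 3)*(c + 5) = c^4 + 4*c^3 - 13*c^2 - 28*c + 60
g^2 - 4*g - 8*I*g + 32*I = (g - 4)*(g - 8*I)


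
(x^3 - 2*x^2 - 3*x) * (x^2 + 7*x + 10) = x^5 + 5*x^4 - 7*x^3 - 41*x^2 - 30*x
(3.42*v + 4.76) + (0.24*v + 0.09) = 3.66*v + 4.85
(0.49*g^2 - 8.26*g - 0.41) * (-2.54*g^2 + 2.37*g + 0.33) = -1.2446*g^4 + 22.1417*g^3 - 18.3731*g^2 - 3.6975*g - 0.1353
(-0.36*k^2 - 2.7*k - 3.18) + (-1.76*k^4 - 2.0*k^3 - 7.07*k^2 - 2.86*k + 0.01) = -1.76*k^4 - 2.0*k^3 - 7.43*k^2 - 5.56*k - 3.17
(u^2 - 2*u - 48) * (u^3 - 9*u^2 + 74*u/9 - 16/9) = u^5 - 11*u^4 - 196*u^3/9 + 3724*u^2/9 - 3520*u/9 + 256/3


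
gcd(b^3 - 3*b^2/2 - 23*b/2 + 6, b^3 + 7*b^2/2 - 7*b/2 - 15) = b + 3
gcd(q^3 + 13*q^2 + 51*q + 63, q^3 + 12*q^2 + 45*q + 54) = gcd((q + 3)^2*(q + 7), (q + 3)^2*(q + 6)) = q^2 + 6*q + 9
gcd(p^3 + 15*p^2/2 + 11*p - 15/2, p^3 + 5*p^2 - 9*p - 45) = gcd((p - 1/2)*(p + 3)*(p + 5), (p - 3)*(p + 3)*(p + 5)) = p^2 + 8*p + 15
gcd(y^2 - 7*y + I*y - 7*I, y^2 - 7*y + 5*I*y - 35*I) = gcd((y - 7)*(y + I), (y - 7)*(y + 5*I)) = y - 7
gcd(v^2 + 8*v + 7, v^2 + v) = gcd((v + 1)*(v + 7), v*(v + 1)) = v + 1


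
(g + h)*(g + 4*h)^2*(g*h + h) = g^4*h + 9*g^3*h^2 + g^3*h + 24*g^2*h^3 + 9*g^2*h^2 + 16*g*h^4 + 24*g*h^3 + 16*h^4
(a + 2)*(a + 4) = a^2 + 6*a + 8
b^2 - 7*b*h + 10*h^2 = (b - 5*h)*(b - 2*h)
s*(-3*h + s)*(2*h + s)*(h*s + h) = -6*h^3*s^2 - 6*h^3*s - h^2*s^3 - h^2*s^2 + h*s^4 + h*s^3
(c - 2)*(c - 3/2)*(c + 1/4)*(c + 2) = c^4 - 5*c^3/4 - 35*c^2/8 + 5*c + 3/2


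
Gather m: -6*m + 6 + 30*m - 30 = 24*m - 24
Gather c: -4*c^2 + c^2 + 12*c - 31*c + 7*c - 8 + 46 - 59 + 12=-3*c^2 - 12*c - 9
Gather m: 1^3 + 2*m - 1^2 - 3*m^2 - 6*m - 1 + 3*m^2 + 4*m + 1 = 0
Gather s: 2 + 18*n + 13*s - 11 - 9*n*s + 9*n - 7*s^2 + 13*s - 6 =27*n - 7*s^2 + s*(26 - 9*n) - 15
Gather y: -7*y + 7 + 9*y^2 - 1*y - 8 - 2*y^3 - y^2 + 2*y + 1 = -2*y^3 + 8*y^2 - 6*y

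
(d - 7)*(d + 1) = d^2 - 6*d - 7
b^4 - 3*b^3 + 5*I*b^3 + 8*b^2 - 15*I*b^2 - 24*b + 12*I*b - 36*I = (b - 3)*(b - 2*I)*(b + I)*(b + 6*I)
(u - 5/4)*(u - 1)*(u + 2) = u^3 - u^2/4 - 13*u/4 + 5/2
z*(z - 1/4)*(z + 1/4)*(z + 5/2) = z^4 + 5*z^3/2 - z^2/16 - 5*z/32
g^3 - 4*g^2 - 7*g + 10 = (g - 5)*(g - 1)*(g + 2)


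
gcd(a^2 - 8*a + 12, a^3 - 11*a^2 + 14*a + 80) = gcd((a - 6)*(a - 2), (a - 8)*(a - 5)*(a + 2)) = 1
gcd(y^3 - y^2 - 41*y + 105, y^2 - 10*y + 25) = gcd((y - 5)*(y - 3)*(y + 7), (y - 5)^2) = y - 5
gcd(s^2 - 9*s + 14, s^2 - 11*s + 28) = s - 7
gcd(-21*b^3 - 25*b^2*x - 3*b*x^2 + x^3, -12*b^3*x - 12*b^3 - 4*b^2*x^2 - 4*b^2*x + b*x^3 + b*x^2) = 1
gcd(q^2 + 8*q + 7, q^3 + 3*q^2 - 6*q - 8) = q + 1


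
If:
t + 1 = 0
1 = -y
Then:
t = -1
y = -1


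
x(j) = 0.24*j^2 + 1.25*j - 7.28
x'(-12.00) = -4.51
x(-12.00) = 12.28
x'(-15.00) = -5.95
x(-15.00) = 27.97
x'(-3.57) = -0.46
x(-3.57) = -8.68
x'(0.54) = 1.51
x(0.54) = -6.54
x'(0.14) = 1.32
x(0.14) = -7.10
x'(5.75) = 4.01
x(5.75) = 7.84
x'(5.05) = 3.67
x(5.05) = 5.15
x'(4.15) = 3.24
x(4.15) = 2.04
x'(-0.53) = 1.00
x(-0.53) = -7.88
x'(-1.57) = 0.50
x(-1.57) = -8.65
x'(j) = 0.48*j + 1.25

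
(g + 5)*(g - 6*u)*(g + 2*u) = g^3 - 4*g^2*u + 5*g^2 - 12*g*u^2 - 20*g*u - 60*u^2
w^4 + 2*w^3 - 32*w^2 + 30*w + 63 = (w - 3)^2*(w + 1)*(w + 7)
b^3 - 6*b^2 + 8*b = b*(b - 4)*(b - 2)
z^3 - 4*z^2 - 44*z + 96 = (z - 8)*(z - 2)*(z + 6)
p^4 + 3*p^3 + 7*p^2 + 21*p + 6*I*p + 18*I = (p + 3)*(p - 3*I)*(p + I)*(p + 2*I)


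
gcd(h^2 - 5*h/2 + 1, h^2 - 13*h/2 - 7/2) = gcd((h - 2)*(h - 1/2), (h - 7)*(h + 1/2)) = 1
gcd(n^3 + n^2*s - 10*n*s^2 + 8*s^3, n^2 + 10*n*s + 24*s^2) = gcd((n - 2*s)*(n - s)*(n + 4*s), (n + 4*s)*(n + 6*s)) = n + 4*s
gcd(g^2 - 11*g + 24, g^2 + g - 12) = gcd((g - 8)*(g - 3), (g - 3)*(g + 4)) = g - 3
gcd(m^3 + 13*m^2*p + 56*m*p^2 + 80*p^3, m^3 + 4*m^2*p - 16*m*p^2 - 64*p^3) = m^2 + 8*m*p + 16*p^2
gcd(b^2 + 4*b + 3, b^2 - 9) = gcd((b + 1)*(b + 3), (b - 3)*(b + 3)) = b + 3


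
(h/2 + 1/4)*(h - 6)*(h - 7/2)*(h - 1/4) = h^4/2 - 37*h^3/8 + 37*h^2/4 + 103*h/32 - 21/16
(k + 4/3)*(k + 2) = k^2 + 10*k/3 + 8/3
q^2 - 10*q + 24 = (q - 6)*(q - 4)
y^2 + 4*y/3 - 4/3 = (y - 2/3)*(y + 2)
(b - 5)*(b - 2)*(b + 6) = b^3 - b^2 - 32*b + 60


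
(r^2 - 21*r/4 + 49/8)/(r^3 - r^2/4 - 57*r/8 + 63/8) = (2*r - 7)/(2*r^2 + 3*r - 9)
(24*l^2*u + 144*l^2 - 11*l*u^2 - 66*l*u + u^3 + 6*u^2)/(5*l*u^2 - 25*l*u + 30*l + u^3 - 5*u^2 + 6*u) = (24*l^2*u + 144*l^2 - 11*l*u^2 - 66*l*u + u^3 + 6*u^2)/(5*l*u^2 - 25*l*u + 30*l + u^3 - 5*u^2 + 6*u)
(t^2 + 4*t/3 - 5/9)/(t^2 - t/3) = (t + 5/3)/t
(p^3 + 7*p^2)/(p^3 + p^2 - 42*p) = p/(p - 6)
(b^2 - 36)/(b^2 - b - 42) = (b - 6)/(b - 7)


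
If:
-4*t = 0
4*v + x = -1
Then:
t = 0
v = -x/4 - 1/4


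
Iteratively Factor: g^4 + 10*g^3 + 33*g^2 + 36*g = (g)*(g^3 + 10*g^2 + 33*g + 36) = g*(g + 3)*(g^2 + 7*g + 12) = g*(g + 3)*(g + 4)*(g + 3)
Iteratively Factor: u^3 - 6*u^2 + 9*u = (u)*(u^2 - 6*u + 9) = u*(u - 3)*(u - 3)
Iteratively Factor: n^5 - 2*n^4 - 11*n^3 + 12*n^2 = (n - 4)*(n^4 + 2*n^3 - 3*n^2) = n*(n - 4)*(n^3 + 2*n^2 - 3*n) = n*(n - 4)*(n + 3)*(n^2 - n) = n*(n - 4)*(n - 1)*(n + 3)*(n)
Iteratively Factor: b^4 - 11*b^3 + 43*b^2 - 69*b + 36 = (b - 3)*(b^3 - 8*b^2 + 19*b - 12) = (b - 3)*(b - 1)*(b^2 - 7*b + 12) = (b - 3)^2*(b - 1)*(b - 4)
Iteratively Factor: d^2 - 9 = (d + 3)*(d - 3)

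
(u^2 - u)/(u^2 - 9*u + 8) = u/(u - 8)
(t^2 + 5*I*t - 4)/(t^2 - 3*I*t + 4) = (t + 4*I)/(t - 4*I)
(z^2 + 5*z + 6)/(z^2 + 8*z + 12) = (z + 3)/(z + 6)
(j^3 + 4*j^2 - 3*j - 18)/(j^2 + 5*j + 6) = (j^2 + j - 6)/(j + 2)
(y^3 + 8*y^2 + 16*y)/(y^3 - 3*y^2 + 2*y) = (y^2 + 8*y + 16)/(y^2 - 3*y + 2)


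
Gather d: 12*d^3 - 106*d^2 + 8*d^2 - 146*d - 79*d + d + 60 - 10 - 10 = 12*d^3 - 98*d^2 - 224*d + 40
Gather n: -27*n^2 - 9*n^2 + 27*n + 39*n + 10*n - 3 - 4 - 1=-36*n^2 + 76*n - 8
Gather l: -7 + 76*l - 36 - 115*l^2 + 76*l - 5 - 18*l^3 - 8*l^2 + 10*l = -18*l^3 - 123*l^2 + 162*l - 48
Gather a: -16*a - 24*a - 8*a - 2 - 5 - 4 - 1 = -48*a - 12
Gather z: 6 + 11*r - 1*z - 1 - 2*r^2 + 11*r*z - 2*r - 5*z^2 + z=-2*r^2 + 11*r*z + 9*r - 5*z^2 + 5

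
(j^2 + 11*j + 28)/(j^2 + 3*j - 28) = (j + 4)/(j - 4)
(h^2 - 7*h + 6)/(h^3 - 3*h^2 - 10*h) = (-h^2 + 7*h - 6)/(h*(-h^2 + 3*h + 10))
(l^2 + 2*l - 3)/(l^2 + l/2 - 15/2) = 2*(l - 1)/(2*l - 5)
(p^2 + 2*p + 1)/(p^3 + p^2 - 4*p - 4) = (p + 1)/(p^2 - 4)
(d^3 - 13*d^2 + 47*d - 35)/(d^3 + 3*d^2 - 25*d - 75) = (d^2 - 8*d + 7)/(d^2 + 8*d + 15)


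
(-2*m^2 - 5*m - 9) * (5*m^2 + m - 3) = -10*m^4 - 27*m^3 - 44*m^2 + 6*m + 27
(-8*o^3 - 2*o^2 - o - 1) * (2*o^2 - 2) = -16*o^5 - 4*o^4 + 14*o^3 + 2*o^2 + 2*o + 2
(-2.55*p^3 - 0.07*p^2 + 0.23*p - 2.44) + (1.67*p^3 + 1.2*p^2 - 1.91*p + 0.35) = -0.88*p^3 + 1.13*p^2 - 1.68*p - 2.09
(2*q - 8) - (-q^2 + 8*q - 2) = q^2 - 6*q - 6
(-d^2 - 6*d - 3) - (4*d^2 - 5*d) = -5*d^2 - d - 3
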